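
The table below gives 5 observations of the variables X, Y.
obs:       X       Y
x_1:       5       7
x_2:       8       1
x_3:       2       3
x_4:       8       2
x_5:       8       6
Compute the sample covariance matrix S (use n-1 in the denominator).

Step 1 — column means:
  mean(X) = (5 + 8 + 2 + 8 + 8) / 5 = 31/5 = 6.2
  mean(Y) = (7 + 1 + 3 + 2 + 6) / 5 = 19/5 = 3.8

Step 2 — sample covariance S[i,j] = (1/(n-1)) · Σ_k (x_{k,i} - mean_i) · (x_{k,j} - mean_j), with n-1 = 4.
  S[X,X] = ((-1.2)·(-1.2) + (1.8)·(1.8) + (-4.2)·(-4.2) + (1.8)·(1.8) + (1.8)·(1.8)) / 4 = 28.8/4 = 7.2
  S[X,Y] = ((-1.2)·(3.2) + (1.8)·(-2.8) + (-4.2)·(-0.8) + (1.8)·(-1.8) + (1.8)·(2.2)) / 4 = -4.8/4 = -1.2
  S[Y,Y] = ((3.2)·(3.2) + (-2.8)·(-2.8) + (-0.8)·(-0.8) + (-1.8)·(-1.8) + (2.2)·(2.2)) / 4 = 26.8/4 = 6.7

S is symmetric (S[j,i] = S[i,j]). Assembling:

S = [[7.2, -1.2],
 [-1.2, 6.7]]


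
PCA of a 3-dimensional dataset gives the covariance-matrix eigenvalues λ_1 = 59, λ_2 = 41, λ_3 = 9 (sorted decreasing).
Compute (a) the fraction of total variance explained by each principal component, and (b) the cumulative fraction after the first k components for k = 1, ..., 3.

Step 1 — total variance = trace(Sigma) = Σ λ_i = 59 + 41 + 9 = 109.

Step 2 — fraction explained by component i = λ_i / Σ λ:
  PC1: 59/109 = 0.5413
  PC2: 41/109 = 0.3761
  PC3: 9/109 = 0.0826

Step 3 — cumulative fraction after k components = (λ_1 + ... + λ_k) / Σ λ:
  k = 1: 59/109 = 0.5413
  k = 2: (59 + 41)/109 = 100/109 = 0.9174
  k = 3: (59 + 41 + 9)/109 = 109/109 = 1

Summary (fraction, with percent):

explained: PC1 0.5413 (54.13%), PC2 0.3761 (37.61%), PC3 0.0826 (8.26%);  cumulative: 0.5413, 0.9174, 1


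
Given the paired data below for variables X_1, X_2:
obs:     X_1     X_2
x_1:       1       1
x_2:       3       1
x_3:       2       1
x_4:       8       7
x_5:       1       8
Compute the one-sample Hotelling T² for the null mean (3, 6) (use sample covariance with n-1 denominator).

Step 1 — sample mean vector:
  mean(X_1) = (1 + 3 + 2 + 8 + 1) / 5 = 15/5 = 3
  mean(X_2) = (1 + 1 + 1 + 7 + 8) / 5 = 18/5 = 3.6
  x̄ = (3, 3.6),  deviation x̄ - mu_0 = (3, 3.6) - (3, 6) = (0, -2.4).

Step 2 — sample covariance matrix, S[i,j] = (1/(n-1)) · Σ_k (x_{k,i} - mean_i) · (x_{k,j} - mean_j), divisor n-1 = 4:
  S[X_1,X_1] = ((-2)·(-2) + (0)·(0) + (-1)·(-1) + (5)·(5) + (-2)·(-2)) / 4 = 34/4 = 8.5
  S[X_1,X_2] = ((-2)·(-2.6) + (0)·(-2.6) + (-1)·(-2.6) + (5)·(3.4) + (-2)·(4.4)) / 4 = 16/4 = 4
  S[X_2,X_2] = ((-2.6)·(-2.6) + (-2.6)·(-2.6) + (-2.6)·(-2.6) + (3.4)·(3.4) + (4.4)·(4.4)) / 4 = 51.2/4 = 12.8
  S = [[8.5, 4],
 [4, 12.8]].

Step 3 — invert S. det(S) = 8.5·12.8 - (4)² = 92.8.
  S^{-1} = (1/det) · [[d, -b], [-b, a]] = [[0.1379, -0.0431],
 [-0.0431, 0.0916]].

Step 4 — quadratic form (x̄ - mu_0)^T · S^{-1} · (x̄ - mu_0):
  S^{-1} · (x̄ - mu_0) = (0.1034, -0.2198),
  (x̄ - mu_0)^T · [...] = (0)·(0.1034) + (-2.4)·(-0.2198) = 0.5276.

Step 5 — scale by n: T² = 5 · 0.5276 = 2.6379.

T² ≈ 2.6379


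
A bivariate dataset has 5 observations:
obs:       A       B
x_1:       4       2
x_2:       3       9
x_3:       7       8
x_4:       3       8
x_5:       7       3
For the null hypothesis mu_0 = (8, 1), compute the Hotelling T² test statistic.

Step 1 — sample mean vector:
  mean(A) = (4 + 3 + 7 + 3 + 7) / 5 = 24/5 = 4.8
  mean(B) = (2 + 9 + 8 + 8 + 3) / 5 = 30/5 = 6
  x̄ = (4.8, 6),  deviation x̄ - mu_0 = (4.8, 6) - (8, 1) = (-3.2, 5).

Step 2 — sample covariance matrix, S[i,j] = (1/(n-1)) · Σ_k (x_{k,i} - mean_i) · (x_{k,j} - mean_j), divisor n-1 = 4:
  S[A,A] = ((-0.8)·(-0.8) + (-1.8)·(-1.8) + (2.2)·(2.2) + (-1.8)·(-1.8) + (2.2)·(2.2)) / 4 = 16.8/4 = 4.2
  S[A,B] = ((-0.8)·(-4) + (-1.8)·(3) + (2.2)·(2) + (-1.8)·(2) + (2.2)·(-3)) / 4 = -8/4 = -2
  S[B,B] = ((-4)·(-4) + (3)·(3) + (2)·(2) + (2)·(2) + (-3)·(-3)) / 4 = 42/4 = 10.5
  S = [[4.2, -2],
 [-2, 10.5]].

Step 3 — invert S. det(S) = 4.2·10.5 - (-2)² = 40.1.
  S^{-1} = (1/det) · [[d, -b], [-b, a]] = [[0.2618, 0.0499],
 [0.0499, 0.1047]].

Step 4 — quadratic form (x̄ - mu_0)^T · S^{-1} · (x̄ - mu_0):
  S^{-1} · (x̄ - mu_0) = (-0.5885, 0.3641),
  (x̄ - mu_0)^T · [...] = (-3.2)·(-0.5885) + (5)·(0.3641) = 3.7037.

Step 5 — scale by n: T² = 5 · 3.7037 = 18.5187.

T² ≈ 18.5187


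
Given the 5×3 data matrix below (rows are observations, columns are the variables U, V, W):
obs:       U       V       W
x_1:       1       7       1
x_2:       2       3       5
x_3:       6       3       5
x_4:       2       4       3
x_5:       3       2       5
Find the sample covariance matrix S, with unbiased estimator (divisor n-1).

Step 1 — column means:
  mean(U) = (1 + 2 + 6 + 2 + 3) / 5 = 14/5 = 2.8
  mean(V) = (7 + 3 + 3 + 4 + 2) / 5 = 19/5 = 3.8
  mean(W) = (1 + 5 + 5 + 3 + 5) / 5 = 19/5 = 3.8

Step 2 — sample covariance S[i,j] = (1/(n-1)) · Σ_k (x_{k,i} - mean_i) · (x_{k,j} - mean_j), with n-1 = 4.
  S[U,U] = ((-1.8)·(-1.8) + (-0.8)·(-0.8) + (3.2)·(3.2) + (-0.8)·(-0.8) + (0.2)·(0.2)) / 4 = 14.8/4 = 3.7
  S[U,V] = ((-1.8)·(3.2) + (-0.8)·(-0.8) + (3.2)·(-0.8) + (-0.8)·(0.2) + (0.2)·(-1.8)) / 4 = -8.2/4 = -2.05
  S[U,W] = ((-1.8)·(-2.8) + (-0.8)·(1.2) + (3.2)·(1.2) + (-0.8)·(-0.8) + (0.2)·(1.2)) / 4 = 8.8/4 = 2.2
  S[V,V] = ((3.2)·(3.2) + (-0.8)·(-0.8) + (-0.8)·(-0.8) + (0.2)·(0.2) + (-1.8)·(-1.8)) / 4 = 14.8/4 = 3.7
  S[V,W] = ((3.2)·(-2.8) + (-0.8)·(1.2) + (-0.8)·(1.2) + (0.2)·(-0.8) + (-1.8)·(1.2)) / 4 = -13.2/4 = -3.3
  S[W,W] = ((-2.8)·(-2.8) + (1.2)·(1.2) + (1.2)·(1.2) + (-0.8)·(-0.8) + (1.2)·(1.2)) / 4 = 12.8/4 = 3.2

S is symmetric (S[j,i] = S[i,j]). Assembling:

S = [[3.7, -2.05, 2.2],
 [-2.05, 3.7, -3.3],
 [2.2, -3.3, 3.2]]


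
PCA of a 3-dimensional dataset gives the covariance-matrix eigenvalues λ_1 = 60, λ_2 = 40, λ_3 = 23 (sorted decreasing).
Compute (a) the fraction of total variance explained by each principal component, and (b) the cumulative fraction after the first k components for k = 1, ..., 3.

Step 1 — total variance = trace(Sigma) = Σ λ_i = 60 + 40 + 23 = 123.

Step 2 — fraction explained by component i = λ_i / Σ λ:
  PC1: 60/123 = 0.4878
  PC2: 40/123 = 0.3252
  PC3: 23/123 = 0.187

Step 3 — cumulative fraction after k components = (λ_1 + ... + λ_k) / Σ λ:
  k = 1: 60/123 = 0.4878
  k = 2: (60 + 40)/123 = 100/123 = 0.813
  k = 3: (60 + 40 + 23)/123 = 123/123 = 1

Summary (fraction, with percent):

explained: PC1 0.4878 (48.78%), PC2 0.3252 (32.52%), PC3 0.187 (18.7%);  cumulative: 0.4878, 0.813, 1


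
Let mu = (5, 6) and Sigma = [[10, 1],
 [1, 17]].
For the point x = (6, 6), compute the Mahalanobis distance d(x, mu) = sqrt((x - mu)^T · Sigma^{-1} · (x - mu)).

Step 1 — centre the observation: (x - mu) = (1, 0).

Step 2 — invert Sigma. det(Sigma) = 10·17 - (1)² = 169.
  Sigma^{-1} = (1/det) · [[d, -b], [-b, a]] = [[0.1006, -0.0059],
 [-0.0059, 0.0592]].

Step 3 — form the quadratic (x - mu)^T · Sigma^{-1} · (x - mu):
  Sigma^{-1} · (x - mu) = (0.1006, -0.0059).
  (x - mu)^T · [Sigma^{-1} · (x - mu)] = (1)·(0.1006) + (0)·(-0.0059) = 0.1006.

Step 4 — take square root: d = √(0.1006) ≈ 0.3172.

d(x, mu) = √(0.1006) ≈ 0.3172


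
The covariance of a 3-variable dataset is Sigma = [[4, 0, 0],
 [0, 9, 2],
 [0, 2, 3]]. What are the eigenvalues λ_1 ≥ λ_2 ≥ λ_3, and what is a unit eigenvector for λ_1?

Step 1 — characteristic polynomial p(λ) = det(λI - Sigma) = λ³ - tr·λ² + c_1·λ - det, where tr = trace, c_1 = sum of the principal 2×2 minors, det = det(Sigma):
  tr = 4 + 9 + 3 = 16,
  c_1 = (4·9 - (0)²) + (4·3 - (0)²) + (9·3 - (2)²) = 36 + 12 + 23 = 71,
  det = 4·(9·3 - (2)²) - (0)·((0)·3 - (2)·(0)) + (0)·((0)·(2) - 9·(0)) = 4·(23) - (0)·(0) + (0)·(0) = 92.
  So p(λ) = λ³ - 16λ² + 71λ - 92.
Step 2 — look for an integer root (rational root theorem: any rational root is an integer divisor of 92). Testing λ = 4:
  p(4) = 64 - 256 + 284 - 92 = 0  ✓
  Dividing out (λ - 4): p(λ) = (λ - 4)(λ² - 12λ + 23).
Step 3 — remaining eigenvalues from the quadratic λ² - 12λ + 23 = 0:
  Δ = 12² - 4·23 = 144 - 92 = 52,  λ = (12 ± √52)/2 = (12 ± 7.2111)/2 ≈ 9.6056 or 2.3944.
  Sorted: λ_1 = 9.6056,  λ_2 = 4,  λ_3 = 2.3944  (check: sum = 16 = tr ✓).

Step 4 — unit eigenvector for λ_1 ≈ 9.6056: v spans the null space of (Sigma - λ_1 I), whose rows are
  r_1 = (-5.6056, 0, 0),  r_2 = (0, -0.6056, 2),  r_3 = (0, 2, -6.6056).
  v is orthogonal to every row, so take v ∝ r_1 × r_2 = ((0)·(2) - (0)·(-0.6056), (0)·(0) - (-5.6056)·(2), (-5.6056)·(-0.6056) - (0)·(0)) ≈ (0, 11.2111, 3.3944).
  Let u = (0, 11.2111, 3.3944).
  ||u|| = √((0)² + (11.2111)² + (3.3944)²) = √(137.2111) ≈ 11.7137,  v_1 = u/||u|| ≈ (0, 0.9571, 0.2898) (||v_1|| = 1).

λ_1 = 9.6056,  λ_2 = 4,  λ_3 = 2.3944;  v_1 ≈ (0, 0.9571, 0.2898)


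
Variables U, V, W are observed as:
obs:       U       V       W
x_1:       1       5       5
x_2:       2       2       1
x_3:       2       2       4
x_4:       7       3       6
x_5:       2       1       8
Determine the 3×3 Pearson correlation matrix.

Step 1 — column means:
  mean(U) = (1 + 2 + 2 + 7 + 2) / 5 = 14/5 = 2.8
  mean(V) = (5 + 2 + 2 + 3 + 1) / 5 = 13/5 = 2.6
  mean(W) = (5 + 1 + 4 + 6 + 8) / 5 = 24/5 = 4.8

Step 2 — sample variances and covariances s[i,j] = (1/(n-1)) · Σ_k (x_{k,i} - mean_i) · (x_{k,j} - mean_j), with n-1 = 4:
  s[U,U] = ((-1.8)·(-1.8) + (-0.8)·(-0.8) + (-0.8)·(-0.8) + (4.2)·(4.2) + (-0.8)·(-0.8)) / 4 = 22.8/4 = 5.7
  s[U,V] = ((-1.8)·(2.4) + (-0.8)·(-0.6) + (-0.8)·(-0.6) + (4.2)·(0.4) + (-0.8)·(-1.6)) / 4 = -0.4/4 = -0.1
  s[U,W] = ((-1.8)·(0.2) + (-0.8)·(-3.8) + (-0.8)·(-0.8) + (4.2)·(1.2) + (-0.8)·(3.2)) / 4 = 5.8/4 = 1.45
  s[V,V] = ((2.4)·(2.4) + (-0.6)·(-0.6) + (-0.6)·(-0.6) + (0.4)·(0.4) + (-1.6)·(-1.6)) / 4 = 9.2/4 = 2.3
  s[V,W] = ((2.4)·(0.2) + (-0.6)·(-3.8) + (-0.6)·(-0.8) + (0.4)·(1.2) + (-1.6)·(3.2)) / 4 = -1.4/4 = -0.35
  s[W,W] = ((0.2)·(0.2) + (-3.8)·(-3.8) + (-0.8)·(-0.8) + (1.2)·(1.2) + (3.2)·(3.2)) / 4 = 26.8/4 = 6.7
  Sample standard deviations s_i = √(s[i,i]):
  s(U) = √(5.7) = 2.3875
  s(V) = √(2.3) = 1.5166
  s(W) = √(6.7) = 2.5884

Step 3 — r_{ij} = s_{ij} / (s_i · s_j):
  r[U,U] = 1 (diagonal).
  r[U,V] = -0.1 / (2.3875 · 1.5166) = -0.1 / 3.6208 = -0.0276
  r[U,W] = 1.45 / (2.3875 · 2.5884) = 1.45 / 6.1798 = 0.2346
  r[V,V] = 1 (diagonal).
  r[V,W] = -0.35 / (1.5166 · 2.5884) = -0.35 / 3.9256 = -0.0892
  r[W,W] = 1 (diagonal).

R is symmetric with unit diagonal. Assembling:

R = [[1, -0.0276, 0.2346],
 [-0.0276, 1, -0.0892],
 [0.2346, -0.0892, 1]]


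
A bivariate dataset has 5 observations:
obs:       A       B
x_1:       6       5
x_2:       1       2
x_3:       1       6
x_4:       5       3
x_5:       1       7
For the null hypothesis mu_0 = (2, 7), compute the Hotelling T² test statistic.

Step 1 — sample mean vector:
  mean(A) = (6 + 1 + 1 + 5 + 1) / 5 = 14/5 = 2.8
  mean(B) = (5 + 2 + 6 + 3 + 7) / 5 = 23/5 = 4.6
  x̄ = (2.8, 4.6),  deviation x̄ - mu_0 = (2.8, 4.6) - (2, 7) = (0.8, -2.4).

Step 2 — sample covariance matrix, S[i,j] = (1/(n-1)) · Σ_k (x_{k,i} - mean_i) · (x_{k,j} - mean_j), divisor n-1 = 4:
  S[A,A] = ((3.2)·(3.2) + (-1.8)·(-1.8) + (-1.8)·(-1.8) + (2.2)·(2.2) + (-1.8)·(-1.8)) / 4 = 24.8/4 = 6.2
  S[A,B] = ((3.2)·(0.4) + (-1.8)·(-2.6) + (-1.8)·(1.4) + (2.2)·(-1.6) + (-1.8)·(2.4)) / 4 = -4.4/4 = -1.1
  S[B,B] = ((0.4)·(0.4) + (-2.6)·(-2.6) + (1.4)·(1.4) + (-1.6)·(-1.6) + (2.4)·(2.4)) / 4 = 17.2/4 = 4.3
  S = [[6.2, -1.1],
 [-1.1, 4.3]].

Step 3 — invert S. det(S) = 6.2·4.3 - (-1.1)² = 25.45.
  S^{-1} = (1/det) · [[d, -b], [-b, a]] = [[0.169, 0.0432],
 [0.0432, 0.2436]].

Step 4 — quadratic form (x̄ - mu_0)^T · S^{-1} · (x̄ - mu_0):
  S^{-1} · (x̄ - mu_0) = (0.0314, -0.5501),
  (x̄ - mu_0)^T · [...] = (0.8)·(0.0314) + (-2.4)·(-0.5501) = 1.3454.

Step 5 — scale by n: T² = 5 · 1.3454 = 6.7269.

T² ≈ 6.7269


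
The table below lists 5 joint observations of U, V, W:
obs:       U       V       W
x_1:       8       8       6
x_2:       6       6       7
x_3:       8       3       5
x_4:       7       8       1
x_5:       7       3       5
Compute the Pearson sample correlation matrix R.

Step 1 — column means:
  mean(U) = (8 + 6 + 8 + 7 + 7) / 5 = 36/5 = 7.2
  mean(V) = (8 + 6 + 3 + 8 + 3) / 5 = 28/5 = 5.6
  mean(W) = (6 + 7 + 5 + 1 + 5) / 5 = 24/5 = 4.8

Step 2 — sample variances and covariances s[i,j] = (1/(n-1)) · Σ_k (x_{k,i} - mean_i) · (x_{k,j} - mean_j), with n-1 = 4:
  s[U,U] = ((0.8)·(0.8) + (-1.2)·(-1.2) + (0.8)·(0.8) + (-0.2)·(-0.2) + (-0.2)·(-0.2)) / 4 = 2.8/4 = 0.7
  s[U,V] = ((0.8)·(2.4) + (-1.2)·(0.4) + (0.8)·(-2.6) + (-0.2)·(2.4) + (-0.2)·(-2.6)) / 4 = -0.6/4 = -0.15
  s[U,W] = ((0.8)·(1.2) + (-1.2)·(2.2) + (0.8)·(0.2) + (-0.2)·(-3.8) + (-0.2)·(0.2)) / 4 = -0.8/4 = -0.2
  s[V,V] = ((2.4)·(2.4) + (0.4)·(0.4) + (-2.6)·(-2.6) + (2.4)·(2.4) + (-2.6)·(-2.6)) / 4 = 25.2/4 = 6.3
  s[V,W] = ((2.4)·(1.2) + (0.4)·(2.2) + (-2.6)·(0.2) + (2.4)·(-3.8) + (-2.6)·(0.2)) / 4 = -6.4/4 = -1.6
  s[W,W] = ((1.2)·(1.2) + (2.2)·(2.2) + (0.2)·(0.2) + (-3.8)·(-3.8) + (0.2)·(0.2)) / 4 = 20.8/4 = 5.2
  Sample standard deviations s_i = √(s[i,i]):
  s(U) = √(0.7) = 0.8367
  s(V) = √(6.3) = 2.51
  s(W) = √(5.2) = 2.2804

Step 3 — r_{ij} = s_{ij} / (s_i · s_j):
  r[U,U] = 1 (diagonal).
  r[U,V] = -0.15 / (0.8367 · 2.51) = -0.15 / 2.1 = -0.0714
  r[U,W] = -0.2 / (0.8367 · 2.2804) = -0.2 / 1.9079 = -0.1048
  r[V,V] = 1 (diagonal).
  r[V,W] = -1.6 / (2.51 · 2.2804) = -1.6 / 5.7236 = -0.2795
  r[W,W] = 1 (diagonal).

R is symmetric with unit diagonal. Assembling:

R = [[1, -0.0714, -0.1048],
 [-0.0714, 1, -0.2795],
 [-0.1048, -0.2795, 1]]


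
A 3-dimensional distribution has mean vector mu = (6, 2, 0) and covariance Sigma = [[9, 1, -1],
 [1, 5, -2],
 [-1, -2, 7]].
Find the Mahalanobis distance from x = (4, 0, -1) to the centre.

Step 1 — centre the observation: (x - mu) = (-2, -2, -1).

Step 2 — invert Sigma (cofactor / det for 3×3, or solve directly):
  Sigma^{-1} = [[0.1144, -0.0185, 0.0111],
 [-0.0185, 0.2288, 0.0627],
 [0.0111, 0.0627, 0.1624]].

Step 3 — form the quadratic (x - mu)^T · Sigma^{-1} · (x - mu):
  Sigma^{-1} · (x - mu) = (-0.203, -0.4834, -0.31).
  (x - mu)^T · [Sigma^{-1} · (x - mu)] = (-2)·(-0.203) + (-2)·(-0.4834) + (-1)·(-0.31) = 1.6827.

Step 4 — take square root: d = √(1.6827) ≈ 1.2972.

d(x, mu) = √(1.6827) ≈ 1.2972


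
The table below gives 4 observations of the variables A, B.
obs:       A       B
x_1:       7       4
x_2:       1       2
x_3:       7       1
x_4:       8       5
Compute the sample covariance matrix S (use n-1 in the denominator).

Step 1 — column means:
  mean(A) = (7 + 1 + 7 + 8) / 4 = 23/4 = 5.75
  mean(B) = (4 + 2 + 1 + 5) / 4 = 12/4 = 3

Step 2 — sample covariance S[i,j] = (1/(n-1)) · Σ_k (x_{k,i} - mean_i) · (x_{k,j} - mean_j), with n-1 = 3.
  S[A,A] = ((1.25)·(1.25) + (-4.75)·(-4.75) + (1.25)·(1.25) + (2.25)·(2.25)) / 3 = 30.75/3 = 10.25
  S[A,B] = ((1.25)·(1) + (-4.75)·(-1) + (1.25)·(-2) + (2.25)·(2)) / 3 = 8/3 = 2.6667
  S[B,B] = ((1)·(1) + (-1)·(-1) + (-2)·(-2) + (2)·(2)) / 3 = 10/3 = 3.3333

S is symmetric (S[j,i] = S[i,j]). Assembling:

S = [[10.25, 2.6667],
 [2.6667, 3.3333]]


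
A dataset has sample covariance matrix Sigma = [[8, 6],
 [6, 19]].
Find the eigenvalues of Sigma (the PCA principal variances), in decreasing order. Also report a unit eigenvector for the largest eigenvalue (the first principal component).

Step 1 — characteristic polynomial of 2×2 Sigma:
  det(Sigma - λI) = λ² - trace · λ + det = 0.
  trace = 8 + 19 = 27, det = 8·19 - (6)² = 116.
Step 2 — discriminant:
  Δ = trace² - 4·det = 729 - 464 = 265.
Step 3 — eigenvalues:
  λ = (trace ± √Δ)/2 = (27 ± 16.2788)/2,
  λ_1 = 21.6394,  λ_2 = 5.3606.

Step 4 — unit eigenvector for λ_1: solve (Sigma - λ_1 I)v = 0. First row:
  (8 - 21.6394)·v_x + (6)·v_y = 0, i.e. (-13.6394)·v_x + (6)·v_y = 0,
  so v ∝ (b, λ_1 - a) = (6, 13.6394) = u.
  ||u|| = √((6)² + (13.6394)²) = √(222.0335) ≈ 14.9008,
  v_1 = u/||u|| ≈ (0.4027, 0.9153) (||v_1|| = 1).

λ_1 = 21.6394,  λ_2 = 5.3606;  v_1 ≈ (0.4027, 0.9153)


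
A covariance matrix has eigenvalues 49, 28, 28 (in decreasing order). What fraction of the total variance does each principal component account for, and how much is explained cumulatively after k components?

Step 1 — total variance = trace(Sigma) = Σ λ_i = 49 + 28 + 28 = 105.

Step 2 — fraction explained by component i = λ_i / Σ λ:
  PC1: 49/105 = 0.4667
  PC2: 28/105 = 0.2667
  PC3: 28/105 = 0.2667

Step 3 — cumulative fraction after k components = (λ_1 + ... + λ_k) / Σ λ:
  k = 1: 49/105 = 0.4667
  k = 2: (49 + 28)/105 = 77/105 = 0.7333
  k = 3: (49 + 28 + 28)/105 = 105/105 = 1

Summary (fraction, with percent):

explained: PC1 0.4667 (46.67%), PC2 0.2667 (26.67%), PC3 0.2667 (26.67%);  cumulative: 0.4667, 0.7333, 1


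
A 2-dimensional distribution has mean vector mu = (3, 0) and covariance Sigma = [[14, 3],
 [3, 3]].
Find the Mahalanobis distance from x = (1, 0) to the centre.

Step 1 — centre the observation: (x - mu) = (-2, 0).

Step 2 — invert Sigma. det(Sigma) = 14·3 - (3)² = 33.
  Sigma^{-1} = (1/det) · [[d, -b], [-b, a]] = [[0.0909, -0.0909],
 [-0.0909, 0.4242]].

Step 3 — form the quadratic (x - mu)^T · Sigma^{-1} · (x - mu):
  Sigma^{-1} · (x - mu) = (-0.1818, 0.1818).
  (x - mu)^T · [Sigma^{-1} · (x - mu)] = (-2)·(-0.1818) + (0)·(0.1818) = 0.3636.

Step 4 — take square root: d = √(0.3636) ≈ 0.603.

d(x, mu) = √(0.3636) ≈ 0.603


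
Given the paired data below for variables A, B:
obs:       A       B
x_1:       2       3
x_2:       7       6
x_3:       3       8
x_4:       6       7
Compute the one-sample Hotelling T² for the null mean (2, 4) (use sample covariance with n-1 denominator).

Step 1 — sample mean vector:
  mean(A) = (2 + 7 + 3 + 6) / 4 = 18/4 = 4.5
  mean(B) = (3 + 6 + 8 + 7) / 4 = 24/4 = 6
  x̄ = (4.5, 6),  deviation x̄ - mu_0 = (4.5, 6) - (2, 4) = (2.5, 2).

Step 2 — sample covariance matrix, S[i,j] = (1/(n-1)) · Σ_k (x_{k,i} - mean_i) · (x_{k,j} - mean_j), divisor n-1 = 3:
  S[A,A] = ((-2.5)·(-2.5) + (2.5)·(2.5) + (-1.5)·(-1.5) + (1.5)·(1.5)) / 3 = 17/3 = 5.6667
  S[A,B] = ((-2.5)·(-3) + (2.5)·(0) + (-1.5)·(2) + (1.5)·(1)) / 3 = 6/3 = 2
  S[B,B] = ((-3)·(-3) + (0)·(0) + (2)·(2) + (1)·(1)) / 3 = 14/3 = 4.6667
  S = [[5.6667, 2],
 [2, 4.6667]].

Step 3 — invert S. det(S) = 5.6667·4.6667 - (2)² = 22.4444.
  S^{-1} = (1/det) · [[d, -b], [-b, a]] = [[0.2079, -0.0891],
 [-0.0891, 0.2525]].

Step 4 — quadratic form (x̄ - mu_0)^T · S^{-1} · (x̄ - mu_0):
  S^{-1} · (x̄ - mu_0) = (0.3416, 0.2822),
  (x̄ - mu_0)^T · [...] = (2.5)·(0.3416) + (2)·(0.2822) = 1.4183.

Step 5 — scale by n: T² = 4 · 1.4183 = 5.6733.

T² ≈ 5.6733


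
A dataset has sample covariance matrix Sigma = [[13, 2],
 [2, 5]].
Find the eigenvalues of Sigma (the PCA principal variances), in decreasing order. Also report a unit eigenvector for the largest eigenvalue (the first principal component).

Step 1 — characteristic polynomial of 2×2 Sigma:
  det(Sigma - λI) = λ² - trace · λ + det = 0.
  trace = 13 + 5 = 18, det = 13·5 - (2)² = 61.
Step 2 — discriminant:
  Δ = trace² - 4·det = 324 - 244 = 80.
Step 3 — eigenvalues:
  λ = (trace ± √Δ)/2 = (18 ± 8.9443)/2,
  λ_1 = 13.4721,  λ_2 = 4.5279.

Step 4 — unit eigenvector for λ_1: solve (Sigma - λ_1 I)v = 0. First row:
  (13 - 13.4721)·v_x + (2)·v_y = 0, i.e. (-0.4721)·v_x + (2)·v_y = 0,
  so v ∝ (b, λ_1 - a) = (2, 0.4721) = u.
  ||u|| = √((2)² + (0.4721)²) = √(4.2229) ≈ 2.055,
  v_1 = u/||u|| ≈ (0.9732, 0.2298) (||v_1|| = 1).

λ_1 = 13.4721,  λ_2 = 4.5279;  v_1 ≈ (0.9732, 0.2298)


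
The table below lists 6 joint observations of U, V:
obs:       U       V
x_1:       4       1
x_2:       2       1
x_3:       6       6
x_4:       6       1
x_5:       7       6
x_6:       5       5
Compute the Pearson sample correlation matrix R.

Step 1 — column means:
  mean(U) = (4 + 2 + 6 + 6 + 7 + 5) / 6 = 30/6 = 5
  mean(V) = (1 + 1 + 6 + 1 + 6 + 5) / 6 = 20/6 = 3.3333

Step 2 — sample variances and covariances s[i,j] = (1/(n-1)) · Σ_k (x_{k,i} - mean_i) · (x_{k,j} - mean_j), with n-1 = 5:
  s[U,U] = ((-1)·(-1) + (-3)·(-3) + (1)·(1) + (1)·(1) + (2)·(2) + (0)·(0)) / 5 = 16/5 = 3.2
  s[U,V] = ((-1)·(-2.3333) + (-3)·(-2.3333) + (1)·(2.6667) + (1)·(-2.3333) + (2)·(2.6667) + (0)·(1.6667)) / 5 = 15/5 = 3
  s[V,V] = ((-2.3333)·(-2.3333) + (-2.3333)·(-2.3333) + (2.6667)·(2.6667) + (-2.3333)·(-2.3333) + (2.6667)·(2.6667) + (1.6667)·(1.6667)) / 5 = 33.3333/5 = 6.6667
  Sample standard deviations s_i = √(s[i,i]):
  s(U) = √(3.2) = 1.7889
  s(V) = √(6.6667) = 2.582

Step 3 — r_{ij} = s_{ij} / (s_i · s_j):
  r[U,U] = 1 (diagonal).
  r[U,V] = 3 / (1.7889 · 2.582) = 3 / 4.6188 = 0.6495
  r[V,V] = 1 (diagonal).

R is symmetric with unit diagonal. Assembling:

R = [[1, 0.6495],
 [0.6495, 1]]


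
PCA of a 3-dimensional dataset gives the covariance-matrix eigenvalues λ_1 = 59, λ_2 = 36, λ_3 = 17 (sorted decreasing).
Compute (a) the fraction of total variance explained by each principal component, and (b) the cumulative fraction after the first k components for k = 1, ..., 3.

Step 1 — total variance = trace(Sigma) = Σ λ_i = 59 + 36 + 17 = 112.

Step 2 — fraction explained by component i = λ_i / Σ λ:
  PC1: 59/112 = 0.5268
  PC2: 36/112 = 0.3214
  PC3: 17/112 = 0.1518

Step 3 — cumulative fraction after k components = (λ_1 + ... + λ_k) / Σ λ:
  k = 1: 59/112 = 0.5268
  k = 2: (59 + 36)/112 = 95/112 = 0.8482
  k = 3: (59 + 36 + 17)/112 = 112/112 = 1

Summary (fraction, with percent):

explained: PC1 0.5268 (52.68%), PC2 0.3214 (32.14%), PC3 0.1518 (15.18%);  cumulative: 0.5268, 0.8482, 1


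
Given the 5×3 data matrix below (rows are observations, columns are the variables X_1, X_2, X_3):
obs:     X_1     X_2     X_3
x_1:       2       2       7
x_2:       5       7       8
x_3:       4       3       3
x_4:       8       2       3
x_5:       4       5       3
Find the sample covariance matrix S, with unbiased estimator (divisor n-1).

Step 1 — column means:
  mean(X_1) = (2 + 5 + 4 + 8 + 4) / 5 = 23/5 = 4.6
  mean(X_2) = (2 + 7 + 3 + 2 + 5) / 5 = 19/5 = 3.8
  mean(X_3) = (7 + 8 + 3 + 3 + 3) / 5 = 24/5 = 4.8

Step 2 — sample covariance S[i,j] = (1/(n-1)) · Σ_k (x_{k,i} - mean_i) · (x_{k,j} - mean_j), with n-1 = 4.
  S[X_1,X_1] = ((-2.6)·(-2.6) + (0.4)·(0.4) + (-0.6)·(-0.6) + (3.4)·(3.4) + (-0.6)·(-0.6)) / 4 = 19.2/4 = 4.8
  S[X_1,X_2] = ((-2.6)·(-1.8) + (0.4)·(3.2) + (-0.6)·(-0.8) + (3.4)·(-1.8) + (-0.6)·(1.2)) / 4 = -0.4/4 = -0.1
  S[X_1,X_3] = ((-2.6)·(2.2) + (0.4)·(3.2) + (-0.6)·(-1.8) + (3.4)·(-1.8) + (-0.6)·(-1.8)) / 4 = -8.4/4 = -2.1
  S[X_2,X_2] = ((-1.8)·(-1.8) + (3.2)·(3.2) + (-0.8)·(-0.8) + (-1.8)·(-1.8) + (1.2)·(1.2)) / 4 = 18.8/4 = 4.7
  S[X_2,X_3] = ((-1.8)·(2.2) + (3.2)·(3.2) + (-0.8)·(-1.8) + (-1.8)·(-1.8) + (1.2)·(-1.8)) / 4 = 8.8/4 = 2.2
  S[X_3,X_3] = ((2.2)·(2.2) + (3.2)·(3.2) + (-1.8)·(-1.8) + (-1.8)·(-1.8) + (-1.8)·(-1.8)) / 4 = 24.8/4 = 6.2

S is symmetric (S[j,i] = S[i,j]). Assembling:

S = [[4.8, -0.1, -2.1],
 [-0.1, 4.7, 2.2],
 [-2.1, 2.2, 6.2]]


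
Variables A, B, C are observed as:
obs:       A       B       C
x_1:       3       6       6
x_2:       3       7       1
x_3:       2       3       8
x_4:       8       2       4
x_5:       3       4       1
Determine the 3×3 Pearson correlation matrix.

Step 1 — column means:
  mean(A) = (3 + 3 + 2 + 8 + 3) / 5 = 19/5 = 3.8
  mean(B) = (6 + 7 + 3 + 2 + 4) / 5 = 22/5 = 4.4
  mean(C) = (6 + 1 + 8 + 4 + 1) / 5 = 20/5 = 4

Step 2 — sample variances and covariances s[i,j] = (1/(n-1)) · Σ_k (x_{k,i} - mean_i) · (x_{k,j} - mean_j), with n-1 = 4:
  s[A,A] = ((-0.8)·(-0.8) + (-0.8)·(-0.8) + (-1.8)·(-1.8) + (4.2)·(4.2) + (-0.8)·(-0.8)) / 4 = 22.8/4 = 5.7
  s[A,B] = ((-0.8)·(1.6) + (-0.8)·(2.6) + (-1.8)·(-1.4) + (4.2)·(-2.4) + (-0.8)·(-0.4)) / 4 = -10.6/4 = -2.65
  s[A,C] = ((-0.8)·(2) + (-0.8)·(-3) + (-1.8)·(4) + (4.2)·(0) + (-0.8)·(-3)) / 4 = -4/4 = -1
  s[B,B] = ((1.6)·(1.6) + (2.6)·(2.6) + (-1.4)·(-1.4) + (-2.4)·(-2.4) + (-0.4)·(-0.4)) / 4 = 17.2/4 = 4.3
  s[B,C] = ((1.6)·(2) + (2.6)·(-3) + (-1.4)·(4) + (-2.4)·(0) + (-0.4)·(-3)) / 4 = -9/4 = -2.25
  s[C,C] = ((2)·(2) + (-3)·(-3) + (4)·(4) + (0)·(0) + (-3)·(-3)) / 4 = 38/4 = 9.5
  Sample standard deviations s_i = √(s[i,i]):
  s(A) = √(5.7) = 2.3875
  s(B) = √(4.3) = 2.0736
  s(C) = √(9.5) = 3.0822

Step 3 — r_{ij} = s_{ij} / (s_i · s_j):
  r[A,A] = 1 (diagonal).
  r[A,B] = -2.65 / (2.3875 · 2.0736) = -2.65 / 4.9508 = -0.5353
  r[A,C] = -1 / (2.3875 · 3.0822) = -1 / 7.3587 = -0.1359
  r[B,B] = 1 (diagonal).
  r[B,C] = -2.25 / (2.0736 · 3.0822) = -2.25 / 6.3914 = -0.352
  r[C,C] = 1 (diagonal).

R is symmetric with unit diagonal. Assembling:

R = [[1, -0.5353, -0.1359],
 [-0.5353, 1, -0.352],
 [-0.1359, -0.352, 1]]


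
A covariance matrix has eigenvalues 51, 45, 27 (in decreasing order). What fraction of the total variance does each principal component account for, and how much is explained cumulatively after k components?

Step 1 — total variance = trace(Sigma) = Σ λ_i = 51 + 45 + 27 = 123.

Step 2 — fraction explained by component i = λ_i / Σ λ:
  PC1: 51/123 = 0.4146
  PC2: 45/123 = 0.3659
  PC3: 27/123 = 0.2195

Step 3 — cumulative fraction after k components = (λ_1 + ... + λ_k) / Σ λ:
  k = 1: 51/123 = 0.4146
  k = 2: (51 + 45)/123 = 96/123 = 0.7805
  k = 3: (51 + 45 + 27)/123 = 123/123 = 1

Summary (fraction, with percent):

explained: PC1 0.4146 (41.46%), PC2 0.3659 (36.59%), PC3 0.2195 (21.95%);  cumulative: 0.4146, 0.7805, 1


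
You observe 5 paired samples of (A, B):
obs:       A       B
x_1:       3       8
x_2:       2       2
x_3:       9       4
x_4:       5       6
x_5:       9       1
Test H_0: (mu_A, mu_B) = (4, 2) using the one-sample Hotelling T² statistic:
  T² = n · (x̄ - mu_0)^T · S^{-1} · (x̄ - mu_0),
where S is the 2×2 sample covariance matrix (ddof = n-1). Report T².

Step 1 — sample mean vector:
  mean(A) = (3 + 2 + 9 + 5 + 9) / 5 = 28/5 = 5.6
  mean(B) = (8 + 2 + 4 + 6 + 1) / 5 = 21/5 = 4.2
  x̄ = (5.6, 4.2),  deviation x̄ - mu_0 = (5.6, 4.2) - (4, 2) = (1.6, 2.2).

Step 2 — sample covariance matrix, S[i,j] = (1/(n-1)) · Σ_k (x_{k,i} - mean_i) · (x_{k,j} - mean_j), divisor n-1 = 4:
  S[A,A] = ((-2.6)·(-2.6) + (-3.6)·(-3.6) + (3.4)·(3.4) + (-0.6)·(-0.6) + (3.4)·(3.4)) / 4 = 43.2/4 = 10.8
  S[A,B] = ((-2.6)·(3.8) + (-3.6)·(-2.2) + (3.4)·(-0.2) + (-0.6)·(1.8) + (3.4)·(-3.2)) / 4 = -14.6/4 = -3.65
  S[B,B] = ((3.8)·(3.8) + (-2.2)·(-2.2) + (-0.2)·(-0.2) + (1.8)·(1.8) + (-3.2)·(-3.2)) / 4 = 32.8/4 = 8.2
  S = [[10.8, -3.65],
 [-3.65, 8.2]].

Step 3 — invert S. det(S) = 10.8·8.2 - (-3.65)² = 75.2375.
  S^{-1} = (1/det) · [[d, -b], [-b, a]] = [[0.109, 0.0485],
 [0.0485, 0.1435]].

Step 4 — quadratic form (x̄ - mu_0)^T · S^{-1} · (x̄ - mu_0):
  S^{-1} · (x̄ - mu_0) = (0.2811, 0.3934),
  (x̄ - mu_0)^T · [...] = (1.6)·(0.2811) + (2.2)·(0.3934) = 1.3153.

Step 5 — scale by n: T² = 5 · 1.3153 = 6.5765.

T² ≈ 6.5765


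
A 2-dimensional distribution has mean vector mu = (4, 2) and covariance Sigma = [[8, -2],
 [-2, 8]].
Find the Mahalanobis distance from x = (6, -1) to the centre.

Step 1 — centre the observation: (x - mu) = (2, -3).

Step 2 — invert Sigma. det(Sigma) = 8·8 - (-2)² = 60.
  Sigma^{-1} = (1/det) · [[d, -b], [-b, a]] = [[0.1333, 0.0333],
 [0.0333, 0.1333]].

Step 3 — form the quadratic (x - mu)^T · Sigma^{-1} · (x - mu):
  Sigma^{-1} · (x - mu) = (0.1667, -0.3333).
  (x - mu)^T · [Sigma^{-1} · (x - mu)] = (2)·(0.1667) + (-3)·(-0.3333) = 1.3333.

Step 4 — take square root: d = √(1.3333) ≈ 1.1547.

d(x, mu) = √(1.3333) ≈ 1.1547


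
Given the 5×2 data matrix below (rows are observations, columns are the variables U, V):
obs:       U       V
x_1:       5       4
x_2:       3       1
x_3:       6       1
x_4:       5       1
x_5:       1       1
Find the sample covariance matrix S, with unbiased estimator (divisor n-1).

Step 1 — column means:
  mean(U) = (5 + 3 + 6 + 5 + 1) / 5 = 20/5 = 4
  mean(V) = (4 + 1 + 1 + 1 + 1) / 5 = 8/5 = 1.6

Step 2 — sample covariance S[i,j] = (1/(n-1)) · Σ_k (x_{k,i} - mean_i) · (x_{k,j} - mean_j), with n-1 = 4.
  S[U,U] = ((1)·(1) + (-1)·(-1) + (2)·(2) + (1)·(1) + (-3)·(-3)) / 4 = 16/4 = 4
  S[U,V] = ((1)·(2.4) + (-1)·(-0.6) + (2)·(-0.6) + (1)·(-0.6) + (-3)·(-0.6)) / 4 = 3/4 = 0.75
  S[V,V] = ((2.4)·(2.4) + (-0.6)·(-0.6) + (-0.6)·(-0.6) + (-0.6)·(-0.6) + (-0.6)·(-0.6)) / 4 = 7.2/4 = 1.8

S is symmetric (S[j,i] = S[i,j]). Assembling:

S = [[4, 0.75],
 [0.75, 1.8]]


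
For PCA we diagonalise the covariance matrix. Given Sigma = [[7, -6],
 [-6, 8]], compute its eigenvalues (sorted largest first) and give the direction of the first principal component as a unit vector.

Step 1 — characteristic polynomial of 2×2 Sigma:
  det(Sigma - λI) = λ² - trace · λ + det = 0.
  trace = 7 + 8 = 15, det = 7·8 - (-6)² = 20.
Step 2 — discriminant:
  Δ = trace² - 4·det = 225 - 80 = 145.
Step 3 — eigenvalues:
  λ = (trace ± √Δ)/2 = (15 ± 12.0416)/2,
  λ_1 = 13.5208,  λ_2 = 1.4792.

Step 4 — unit eigenvector for λ_1: solve (Sigma - λ_1 I)v = 0. First row:
  (7 - 13.5208)·v_x + (-6)·v_y = 0, i.e. (-6.5208)·v_x + (-6)·v_y = 0,
  so v ∝ (b, λ_1 - a) = (-6, 6.5208); multiply by -1 so the first entry is positive: u = (6, -6.5208).
  ||u|| = √((6)² + (-6.5208)²) = √(78.5208) ≈ 8.8612,
  v_1 = u/||u|| ≈ (0.6771, -0.7359) (||v_1|| = 1).

λ_1 = 13.5208,  λ_2 = 1.4792;  v_1 ≈ (0.6771, -0.7359)


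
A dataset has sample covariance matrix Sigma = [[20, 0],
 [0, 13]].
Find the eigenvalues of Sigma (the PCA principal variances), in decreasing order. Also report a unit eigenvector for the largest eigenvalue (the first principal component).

Step 1 — characteristic polynomial of 2×2 Sigma:
  det(Sigma - λI) = λ² - trace · λ + det = 0.
  trace = 20 + 13 = 33, det = 20·13 - (0)² = 260.
Step 2 — discriminant:
  Δ = trace² - 4·det = 1089 - 1040 = 49.
Step 3 — eigenvalues:
  λ = (trace ± √Δ)/2 = (33 ± 7)/2,
  λ_1 = 20,  λ_2 = 13.

Step 4 — unit eigenvector for λ_1: Sigma is diagonal, so its eigenvectors are the coordinate axes. λ_1 = 20 is the diagonal entry on the first coordinate axis, hence
  v_1 = (1, 0) (||v_1|| = 1).

λ_1 = 20,  λ_2 = 13;  v_1 ≈ (1, 0)


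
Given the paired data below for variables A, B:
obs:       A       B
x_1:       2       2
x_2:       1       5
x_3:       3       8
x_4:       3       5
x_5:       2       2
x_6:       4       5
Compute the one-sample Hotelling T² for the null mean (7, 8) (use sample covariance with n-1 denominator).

Step 1 — sample mean vector:
  mean(A) = (2 + 1 + 3 + 3 + 2 + 4) / 6 = 15/6 = 2.5
  mean(B) = (2 + 5 + 8 + 5 + 2 + 5) / 6 = 27/6 = 4.5
  x̄ = (2.5, 4.5),  deviation x̄ - mu_0 = (2.5, 4.5) - (7, 8) = (-4.5, -3.5).

Step 2 — sample covariance matrix, S[i,j] = (1/(n-1)) · Σ_k (x_{k,i} - mean_i) · (x_{k,j} - mean_j), divisor n-1 = 5:
  S[A,A] = ((-0.5)·(-0.5) + (-1.5)·(-1.5) + (0.5)·(0.5) + (0.5)·(0.5) + (-0.5)·(-0.5) + (1.5)·(1.5)) / 5 = 5.5/5 = 1.1
  S[A,B] = ((-0.5)·(-2.5) + (-1.5)·(0.5) + (0.5)·(3.5) + (0.5)·(0.5) + (-0.5)·(-2.5) + (1.5)·(0.5)) / 5 = 4.5/5 = 0.9
  S[B,B] = ((-2.5)·(-2.5) + (0.5)·(0.5) + (3.5)·(3.5) + (0.5)·(0.5) + (-2.5)·(-2.5) + (0.5)·(0.5)) / 5 = 25.5/5 = 5.1
  S = [[1.1, 0.9],
 [0.9, 5.1]].

Step 3 — invert S. det(S) = 1.1·5.1 - (0.9)² = 4.8.
  S^{-1} = (1/det) · [[d, -b], [-b, a]] = [[1.0625, -0.1875],
 [-0.1875, 0.2292]].

Step 4 — quadratic form (x̄ - mu_0)^T · S^{-1} · (x̄ - mu_0):
  S^{-1} · (x̄ - mu_0) = (-4.125, 0.0417),
  (x̄ - mu_0)^T · [...] = (-4.5)·(-4.125) + (-3.5)·(0.0417) = 18.4167.

Step 5 — scale by n: T² = 6 · 18.4167 = 110.5.

T² ≈ 110.5


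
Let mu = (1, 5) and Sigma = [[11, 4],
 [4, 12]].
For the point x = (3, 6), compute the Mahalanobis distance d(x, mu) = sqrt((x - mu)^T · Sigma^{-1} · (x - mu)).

Step 1 — centre the observation: (x - mu) = (2, 1).

Step 2 — invert Sigma. det(Sigma) = 11·12 - (4)² = 116.
  Sigma^{-1} = (1/det) · [[d, -b], [-b, a]] = [[0.1034, -0.0345],
 [-0.0345, 0.0948]].

Step 3 — form the quadratic (x - mu)^T · Sigma^{-1} · (x - mu):
  Sigma^{-1} · (x - mu) = (0.1724, 0.0259).
  (x - mu)^T · [Sigma^{-1} · (x - mu)] = (2)·(0.1724) + (1)·(0.0259) = 0.3707.

Step 4 — take square root: d = √(0.3707) ≈ 0.6088.

d(x, mu) = √(0.3707) ≈ 0.6088


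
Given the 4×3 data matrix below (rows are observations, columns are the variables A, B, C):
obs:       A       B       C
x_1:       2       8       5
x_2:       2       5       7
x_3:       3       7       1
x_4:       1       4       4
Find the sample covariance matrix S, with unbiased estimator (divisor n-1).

Step 1 — column means:
  mean(A) = (2 + 2 + 3 + 1) / 4 = 8/4 = 2
  mean(B) = (8 + 5 + 7 + 4) / 4 = 24/4 = 6
  mean(C) = (5 + 7 + 1 + 4) / 4 = 17/4 = 4.25

Step 2 — sample covariance S[i,j] = (1/(n-1)) · Σ_k (x_{k,i} - mean_i) · (x_{k,j} - mean_j), with n-1 = 3.
  S[A,A] = ((0)·(0) + (0)·(0) + (1)·(1) + (-1)·(-1)) / 3 = 2/3 = 0.6667
  S[A,B] = ((0)·(2) + (0)·(-1) + (1)·(1) + (-1)·(-2)) / 3 = 3/3 = 1
  S[A,C] = ((0)·(0.75) + (0)·(2.75) + (1)·(-3.25) + (-1)·(-0.25)) / 3 = -3/3 = -1
  S[B,B] = ((2)·(2) + (-1)·(-1) + (1)·(1) + (-2)·(-2)) / 3 = 10/3 = 3.3333
  S[B,C] = ((2)·(0.75) + (-1)·(2.75) + (1)·(-3.25) + (-2)·(-0.25)) / 3 = -4/3 = -1.3333
  S[C,C] = ((0.75)·(0.75) + (2.75)·(2.75) + (-3.25)·(-3.25) + (-0.25)·(-0.25)) / 3 = 18.75/3 = 6.25

S is symmetric (S[j,i] = S[i,j]). Assembling:

S = [[0.6667, 1, -1],
 [1, 3.3333, -1.3333],
 [-1, -1.3333, 6.25]]


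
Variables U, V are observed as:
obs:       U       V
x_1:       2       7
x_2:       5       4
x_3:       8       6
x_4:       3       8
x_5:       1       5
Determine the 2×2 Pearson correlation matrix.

Step 1 — column means:
  mean(U) = (2 + 5 + 8 + 3 + 1) / 5 = 19/5 = 3.8
  mean(V) = (7 + 4 + 6 + 8 + 5) / 5 = 30/5 = 6

Step 2 — sample variances and covariances s[i,j] = (1/(n-1)) · Σ_k (x_{k,i} - mean_i) · (x_{k,j} - mean_j), with n-1 = 4:
  s[U,U] = ((-1.8)·(-1.8) + (1.2)·(1.2) + (4.2)·(4.2) + (-0.8)·(-0.8) + (-2.8)·(-2.8)) / 4 = 30.8/4 = 7.7
  s[U,V] = ((-1.8)·(1) + (1.2)·(-2) + (4.2)·(0) + (-0.8)·(2) + (-2.8)·(-1)) / 4 = -3/4 = -0.75
  s[V,V] = ((1)·(1) + (-2)·(-2) + (0)·(0) + (2)·(2) + (-1)·(-1)) / 4 = 10/4 = 2.5
  Sample standard deviations s_i = √(s[i,i]):
  s(U) = √(7.7) = 2.7749
  s(V) = √(2.5) = 1.5811

Step 3 — r_{ij} = s_{ij} / (s_i · s_j):
  r[U,U] = 1 (diagonal).
  r[U,V] = -0.75 / (2.7749 · 1.5811) = -0.75 / 4.3875 = -0.1709
  r[V,V] = 1 (diagonal).

R is symmetric with unit diagonal. Assembling:

R = [[1, -0.1709],
 [-0.1709, 1]]


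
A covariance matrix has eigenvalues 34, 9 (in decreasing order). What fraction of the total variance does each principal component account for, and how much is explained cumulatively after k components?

Step 1 — total variance = trace(Sigma) = Σ λ_i = 34 + 9 = 43.

Step 2 — fraction explained by component i = λ_i / Σ λ:
  PC1: 34/43 = 0.7907
  PC2: 9/43 = 0.2093

Step 3 — cumulative fraction after k components = (λ_1 + ... + λ_k) / Σ λ:
  k = 1: 34/43 = 0.7907
  k = 2: (34 + 9)/43 = 43/43 = 1

Summary (fraction, with percent):

explained: PC1 0.7907 (79.07%), PC2 0.2093 (20.93%);  cumulative: 0.7907, 1


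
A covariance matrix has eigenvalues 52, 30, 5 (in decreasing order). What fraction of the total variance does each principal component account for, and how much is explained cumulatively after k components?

Step 1 — total variance = trace(Sigma) = Σ λ_i = 52 + 30 + 5 = 87.

Step 2 — fraction explained by component i = λ_i / Σ λ:
  PC1: 52/87 = 0.5977
  PC2: 30/87 = 0.3448
  PC3: 5/87 = 0.0575

Step 3 — cumulative fraction after k components = (λ_1 + ... + λ_k) / Σ λ:
  k = 1: 52/87 = 0.5977
  k = 2: (52 + 30)/87 = 82/87 = 0.9425
  k = 3: (52 + 30 + 5)/87 = 87/87 = 1

Summary (fraction, with percent):

explained: PC1 0.5977 (59.77%), PC2 0.3448 (34.48%), PC3 0.0575 (5.75%);  cumulative: 0.5977, 0.9425, 1


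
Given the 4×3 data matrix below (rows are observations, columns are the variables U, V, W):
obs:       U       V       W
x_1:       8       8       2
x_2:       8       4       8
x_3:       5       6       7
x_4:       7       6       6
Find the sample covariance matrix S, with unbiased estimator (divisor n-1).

Step 1 — column means:
  mean(U) = (8 + 8 + 5 + 7) / 4 = 28/4 = 7
  mean(V) = (8 + 4 + 6 + 6) / 4 = 24/4 = 6
  mean(W) = (2 + 8 + 7 + 6) / 4 = 23/4 = 5.75

Step 2 — sample covariance S[i,j] = (1/(n-1)) · Σ_k (x_{k,i} - mean_i) · (x_{k,j} - mean_j), with n-1 = 3.
  S[U,U] = ((1)·(1) + (1)·(1) + (-2)·(-2) + (0)·(0)) / 3 = 6/3 = 2
  S[U,V] = ((1)·(2) + (1)·(-2) + (-2)·(0) + (0)·(0)) / 3 = 0/3 = 0
  S[U,W] = ((1)·(-3.75) + (1)·(2.25) + (-2)·(1.25) + (0)·(0.25)) / 3 = -4/3 = -1.3333
  S[V,V] = ((2)·(2) + (-2)·(-2) + (0)·(0) + (0)·(0)) / 3 = 8/3 = 2.6667
  S[V,W] = ((2)·(-3.75) + (-2)·(2.25) + (0)·(1.25) + (0)·(0.25)) / 3 = -12/3 = -4
  S[W,W] = ((-3.75)·(-3.75) + (2.25)·(2.25) + (1.25)·(1.25) + (0.25)·(0.25)) / 3 = 20.75/3 = 6.9167

S is symmetric (S[j,i] = S[i,j]). Assembling:

S = [[2, 0, -1.3333],
 [0, 2.6667, -4],
 [-1.3333, -4, 6.9167]]


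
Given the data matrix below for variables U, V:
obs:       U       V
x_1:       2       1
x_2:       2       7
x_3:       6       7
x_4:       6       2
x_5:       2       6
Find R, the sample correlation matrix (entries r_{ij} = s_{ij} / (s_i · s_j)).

Step 1 — column means:
  mean(U) = (2 + 2 + 6 + 6 + 2) / 5 = 18/5 = 3.6
  mean(V) = (1 + 7 + 7 + 2 + 6) / 5 = 23/5 = 4.6

Step 2 — sample variances and covariances s[i,j] = (1/(n-1)) · Σ_k (x_{k,i} - mean_i) · (x_{k,j} - mean_j), with n-1 = 4:
  s[U,U] = ((-1.6)·(-1.6) + (-1.6)·(-1.6) + (2.4)·(2.4) + (2.4)·(2.4) + (-1.6)·(-1.6)) / 4 = 19.2/4 = 4.8
  s[U,V] = ((-1.6)·(-3.6) + (-1.6)·(2.4) + (2.4)·(2.4) + (2.4)·(-2.6) + (-1.6)·(1.4)) / 4 = -0.8/4 = -0.2
  s[V,V] = ((-3.6)·(-3.6) + (2.4)·(2.4) + (2.4)·(2.4) + (-2.6)·(-2.6) + (1.4)·(1.4)) / 4 = 33.2/4 = 8.3
  Sample standard deviations s_i = √(s[i,i]):
  s(U) = √(4.8) = 2.1909
  s(V) = √(8.3) = 2.881

Step 3 — r_{ij} = s_{ij} / (s_i · s_j):
  r[U,U] = 1 (diagonal).
  r[U,V] = -0.2 / (2.1909 · 2.881) = -0.2 / 6.3119 = -0.0317
  r[V,V] = 1 (diagonal).

R is symmetric with unit diagonal. Assembling:

R = [[1, -0.0317],
 [-0.0317, 1]]


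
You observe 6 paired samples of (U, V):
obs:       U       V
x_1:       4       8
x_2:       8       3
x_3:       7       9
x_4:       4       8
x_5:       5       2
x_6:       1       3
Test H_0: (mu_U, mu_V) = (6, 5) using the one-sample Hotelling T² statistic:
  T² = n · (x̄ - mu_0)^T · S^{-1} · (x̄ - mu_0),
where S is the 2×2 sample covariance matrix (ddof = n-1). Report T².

Step 1 — sample mean vector:
  mean(U) = (4 + 8 + 7 + 4 + 5 + 1) / 6 = 29/6 = 4.8333
  mean(V) = (8 + 3 + 9 + 8 + 2 + 3) / 6 = 33/6 = 5.5
  x̄ = (4.8333, 5.5),  deviation x̄ - mu_0 = (4.8333, 5.5) - (6, 5) = (-1.1667, 0.5).

Step 2 — sample covariance matrix, S[i,j] = (1/(n-1)) · Σ_k (x_{k,i} - mean_i) · (x_{k,j} - mean_j), divisor n-1 = 5:
  S[U,U] = ((-0.8333)·(-0.8333) + (3.1667)·(3.1667) + (2.1667)·(2.1667) + (-0.8333)·(-0.8333) + (0.1667)·(0.1667) + (-3.8333)·(-3.8333)) / 5 = 30.8333/5 = 6.1667
  S[U,V] = ((-0.8333)·(2.5) + (3.1667)·(-2.5) + (2.1667)·(3.5) + (-0.8333)·(2.5) + (0.1667)·(-3.5) + (-3.8333)·(-2.5)) / 5 = 4.5/5 = 0.9
  S[V,V] = ((2.5)·(2.5) + (-2.5)·(-2.5) + (3.5)·(3.5) + (2.5)·(2.5) + (-3.5)·(-3.5) + (-2.5)·(-2.5)) / 5 = 49.5/5 = 9.9
  S = [[6.1667, 0.9],
 [0.9, 9.9]].

Step 3 — invert S. det(S) = 6.1667·9.9 - (0.9)² = 60.24.
  S^{-1} = (1/det) · [[d, -b], [-b, a]] = [[0.1643, -0.0149],
 [-0.0149, 0.1024]].

Step 4 — quadratic form (x̄ - mu_0)^T · S^{-1} · (x̄ - mu_0):
  S^{-1} · (x̄ - mu_0) = (-0.1992, 0.0686),
  (x̄ - mu_0)^T · [...] = (-1.1667)·(-0.1992) + (0.5)·(0.0686) = 0.2667.

Step 5 — scale by n: T² = 6 · 0.2667 = 1.6003.

T² ≈ 1.6003
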